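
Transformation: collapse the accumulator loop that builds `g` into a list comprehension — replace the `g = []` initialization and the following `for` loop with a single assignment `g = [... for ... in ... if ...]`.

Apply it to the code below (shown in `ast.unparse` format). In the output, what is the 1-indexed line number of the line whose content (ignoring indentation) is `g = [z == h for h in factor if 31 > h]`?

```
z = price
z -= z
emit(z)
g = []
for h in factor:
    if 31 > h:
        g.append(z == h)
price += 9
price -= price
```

Transformed code:
z = price
z -= z
emit(z)
g = [z == h for h in factor if 31 > h]
price += 9
price -= price

4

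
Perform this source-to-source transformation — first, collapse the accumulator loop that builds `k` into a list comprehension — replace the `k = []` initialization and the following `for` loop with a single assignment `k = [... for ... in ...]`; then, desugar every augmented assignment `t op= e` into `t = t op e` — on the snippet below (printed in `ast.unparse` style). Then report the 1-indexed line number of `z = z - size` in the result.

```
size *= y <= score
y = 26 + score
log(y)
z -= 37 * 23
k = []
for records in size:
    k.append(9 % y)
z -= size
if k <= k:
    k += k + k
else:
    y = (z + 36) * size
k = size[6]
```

6

Transformed code:
size = size * (y <= score)
y = 26 + score
log(y)
z = z - 37 * 23
k = [9 % y for records in size]
z = z - size
if k <= k:
    k = k + (k + k)
else:
    y = (z + 36) * size
k = size[6]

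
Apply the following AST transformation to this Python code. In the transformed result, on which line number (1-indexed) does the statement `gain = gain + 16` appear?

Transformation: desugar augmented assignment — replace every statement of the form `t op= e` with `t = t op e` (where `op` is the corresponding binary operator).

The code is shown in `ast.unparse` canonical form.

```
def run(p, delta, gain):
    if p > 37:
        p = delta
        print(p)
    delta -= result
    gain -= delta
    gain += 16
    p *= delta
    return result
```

7

Transformed code:
def run(p, delta, gain):
    if p > 37:
        p = delta
        print(p)
    delta = delta - result
    gain = gain - delta
    gain = gain + 16
    p = p * delta
    return result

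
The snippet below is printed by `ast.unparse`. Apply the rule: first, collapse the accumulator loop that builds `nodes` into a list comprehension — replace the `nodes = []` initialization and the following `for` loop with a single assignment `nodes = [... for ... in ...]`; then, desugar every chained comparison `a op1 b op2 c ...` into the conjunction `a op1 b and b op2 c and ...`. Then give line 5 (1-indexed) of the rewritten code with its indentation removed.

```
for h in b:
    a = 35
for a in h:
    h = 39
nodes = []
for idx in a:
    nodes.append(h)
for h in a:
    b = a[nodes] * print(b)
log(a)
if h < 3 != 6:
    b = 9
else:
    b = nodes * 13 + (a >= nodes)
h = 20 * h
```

nodes = [h for idx in a]

Transformed code:
for h in b:
    a = 35
for a in h:
    h = 39
nodes = [h for idx in a]
for h in a:
    b = a[nodes] * print(b)
log(a)
if h < 3 and 3 != 6:
    b = 9
else:
    b = nodes * 13 + (a >= nodes)
h = 20 * h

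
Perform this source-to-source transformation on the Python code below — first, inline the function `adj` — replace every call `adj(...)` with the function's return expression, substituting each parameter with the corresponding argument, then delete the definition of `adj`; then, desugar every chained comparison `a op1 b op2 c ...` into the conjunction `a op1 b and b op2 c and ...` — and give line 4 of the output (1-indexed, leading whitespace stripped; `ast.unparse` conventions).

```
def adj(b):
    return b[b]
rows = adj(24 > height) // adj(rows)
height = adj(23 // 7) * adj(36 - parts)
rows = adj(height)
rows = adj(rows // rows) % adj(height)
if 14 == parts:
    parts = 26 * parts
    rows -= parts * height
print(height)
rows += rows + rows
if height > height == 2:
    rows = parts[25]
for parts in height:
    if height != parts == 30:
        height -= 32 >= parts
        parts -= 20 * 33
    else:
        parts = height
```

Transformed code:
rows = (24 > height)[24 > height] // rows[rows]
height = (23 // 7)[23 // 7] * (36 - parts)[36 - parts]
rows = height[height]
rows = (rows // rows)[rows // rows] % height[height]
if 14 == parts:
    parts = 26 * parts
    rows -= parts * height
print(height)
rows += rows + rows
if height > height and height == 2:
    rows = parts[25]
for parts in height:
    if height != parts and parts == 30:
        height -= 32 >= parts
        parts -= 20 * 33
    else:
        parts = height

rows = (rows // rows)[rows // rows] % height[height]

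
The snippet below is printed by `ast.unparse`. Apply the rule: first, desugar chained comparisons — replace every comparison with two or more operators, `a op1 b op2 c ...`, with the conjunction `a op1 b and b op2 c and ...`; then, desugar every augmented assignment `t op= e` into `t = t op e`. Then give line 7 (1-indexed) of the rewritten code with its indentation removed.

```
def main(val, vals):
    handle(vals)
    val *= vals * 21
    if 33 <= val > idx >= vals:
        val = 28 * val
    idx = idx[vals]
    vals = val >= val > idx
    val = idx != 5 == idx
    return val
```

vals = val >= val and val > idx

Transformed code:
def main(val, vals):
    handle(vals)
    val = val * (vals * 21)
    if 33 <= val and val > idx and (idx >= vals):
        val = 28 * val
    idx = idx[vals]
    vals = val >= val and val > idx
    val = idx != 5 and 5 == idx
    return val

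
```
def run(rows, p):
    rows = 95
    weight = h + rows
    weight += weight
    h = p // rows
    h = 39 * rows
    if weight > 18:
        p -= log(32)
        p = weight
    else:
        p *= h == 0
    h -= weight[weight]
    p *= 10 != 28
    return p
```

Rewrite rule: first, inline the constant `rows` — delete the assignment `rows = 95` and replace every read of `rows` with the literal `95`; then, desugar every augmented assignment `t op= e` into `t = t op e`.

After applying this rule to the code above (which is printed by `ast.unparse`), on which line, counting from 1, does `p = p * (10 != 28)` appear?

12

Transformed code:
def run(rows, p):
    weight = h + 95
    weight = weight + weight
    h = p // 95
    h = 39 * 95
    if weight > 18:
        p = p - log(32)
        p = weight
    else:
        p = p * (h == 0)
    h = h - weight[weight]
    p = p * (10 != 28)
    return p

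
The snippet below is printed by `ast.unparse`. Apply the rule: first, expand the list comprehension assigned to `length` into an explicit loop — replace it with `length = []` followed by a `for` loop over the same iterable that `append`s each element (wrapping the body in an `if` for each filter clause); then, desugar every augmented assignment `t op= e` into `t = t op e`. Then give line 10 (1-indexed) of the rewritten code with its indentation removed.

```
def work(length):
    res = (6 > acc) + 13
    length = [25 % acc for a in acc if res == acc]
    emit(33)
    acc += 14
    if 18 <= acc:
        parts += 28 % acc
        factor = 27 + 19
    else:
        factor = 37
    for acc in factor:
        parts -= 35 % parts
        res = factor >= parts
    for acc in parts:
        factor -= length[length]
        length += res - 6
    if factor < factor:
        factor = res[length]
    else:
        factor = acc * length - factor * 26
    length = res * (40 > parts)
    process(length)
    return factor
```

parts = parts + 28 % acc

Transformed code:
def work(length):
    res = (6 > acc) + 13
    length = []
    for a in acc:
        if res == acc:
            length.append(25 % acc)
    emit(33)
    acc = acc + 14
    if 18 <= acc:
        parts = parts + 28 % acc
        factor = 27 + 19
    else:
        factor = 37
    for acc in factor:
        parts = parts - 35 % parts
        res = factor >= parts
    for acc in parts:
        factor = factor - length[length]
        length = length + (res - 6)
    if factor < factor:
        factor = res[length]
    else:
        factor = acc * length - factor * 26
    length = res * (40 > parts)
    process(length)
    return factor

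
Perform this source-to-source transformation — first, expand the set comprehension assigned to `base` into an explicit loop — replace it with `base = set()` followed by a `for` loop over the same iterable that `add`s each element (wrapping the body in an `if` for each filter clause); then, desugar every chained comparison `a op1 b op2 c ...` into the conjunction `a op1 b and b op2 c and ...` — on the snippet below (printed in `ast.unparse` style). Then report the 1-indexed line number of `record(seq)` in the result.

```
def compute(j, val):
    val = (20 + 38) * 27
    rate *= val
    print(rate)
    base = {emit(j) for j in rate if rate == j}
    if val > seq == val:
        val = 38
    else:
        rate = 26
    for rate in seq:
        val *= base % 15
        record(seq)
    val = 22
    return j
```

15

Transformed code:
def compute(j, val):
    val = (20 + 38) * 27
    rate *= val
    print(rate)
    base = set()
    for j in rate:
        if rate == j:
            base.add(emit(j))
    if val > seq and seq == val:
        val = 38
    else:
        rate = 26
    for rate in seq:
        val *= base % 15
        record(seq)
    val = 22
    return j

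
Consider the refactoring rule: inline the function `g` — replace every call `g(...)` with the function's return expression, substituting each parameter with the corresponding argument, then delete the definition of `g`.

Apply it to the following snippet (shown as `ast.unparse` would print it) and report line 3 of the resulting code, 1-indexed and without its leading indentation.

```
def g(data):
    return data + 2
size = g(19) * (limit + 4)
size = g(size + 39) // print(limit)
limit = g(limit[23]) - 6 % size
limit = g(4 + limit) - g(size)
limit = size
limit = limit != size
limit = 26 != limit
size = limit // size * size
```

Transformed code:
size = (19 + 2) * (limit + 4)
size = (size + 39 + 2) // print(limit)
limit = limit[23] + 2 - 6 % size
limit = 4 + limit + 2 - (size + 2)
limit = size
limit = limit != size
limit = 26 != limit
size = limit // size * size

limit = limit[23] + 2 - 6 % size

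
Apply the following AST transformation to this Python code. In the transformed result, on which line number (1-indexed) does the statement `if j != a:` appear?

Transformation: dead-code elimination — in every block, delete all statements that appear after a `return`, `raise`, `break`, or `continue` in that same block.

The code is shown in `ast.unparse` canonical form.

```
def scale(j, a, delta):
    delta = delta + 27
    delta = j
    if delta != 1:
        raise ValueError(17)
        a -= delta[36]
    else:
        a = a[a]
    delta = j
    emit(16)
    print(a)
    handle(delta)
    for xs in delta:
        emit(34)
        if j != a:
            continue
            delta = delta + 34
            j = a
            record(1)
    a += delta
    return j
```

14

Transformed code:
def scale(j, a, delta):
    delta = delta + 27
    delta = j
    if delta != 1:
        raise ValueError(17)
    else:
        a = a[a]
    delta = j
    emit(16)
    print(a)
    handle(delta)
    for xs in delta:
        emit(34)
        if j != a:
            continue
    a += delta
    return j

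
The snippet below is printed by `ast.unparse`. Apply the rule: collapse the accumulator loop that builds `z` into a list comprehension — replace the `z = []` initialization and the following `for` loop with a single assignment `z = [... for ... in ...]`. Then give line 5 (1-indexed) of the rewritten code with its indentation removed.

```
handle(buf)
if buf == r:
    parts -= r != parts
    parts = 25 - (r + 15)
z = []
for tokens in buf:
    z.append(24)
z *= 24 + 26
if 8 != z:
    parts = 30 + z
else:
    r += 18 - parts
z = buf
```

Transformed code:
handle(buf)
if buf == r:
    parts -= r != parts
    parts = 25 - (r + 15)
z = [24 for tokens in buf]
z *= 24 + 26
if 8 != z:
    parts = 30 + z
else:
    r += 18 - parts
z = buf

z = [24 for tokens in buf]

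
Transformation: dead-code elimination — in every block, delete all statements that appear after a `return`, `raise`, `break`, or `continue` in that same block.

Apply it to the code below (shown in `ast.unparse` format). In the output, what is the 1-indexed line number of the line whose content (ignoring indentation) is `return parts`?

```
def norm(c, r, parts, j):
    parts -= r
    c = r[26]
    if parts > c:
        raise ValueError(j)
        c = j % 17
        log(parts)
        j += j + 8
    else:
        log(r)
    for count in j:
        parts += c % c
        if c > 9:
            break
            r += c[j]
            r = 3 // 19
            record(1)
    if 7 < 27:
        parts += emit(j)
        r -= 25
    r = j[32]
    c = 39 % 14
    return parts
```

17

Transformed code:
def norm(c, r, parts, j):
    parts -= r
    c = r[26]
    if parts > c:
        raise ValueError(j)
    else:
        log(r)
    for count in j:
        parts += c % c
        if c > 9:
            break
    if 7 < 27:
        parts += emit(j)
        r -= 25
    r = j[32]
    c = 39 % 14
    return parts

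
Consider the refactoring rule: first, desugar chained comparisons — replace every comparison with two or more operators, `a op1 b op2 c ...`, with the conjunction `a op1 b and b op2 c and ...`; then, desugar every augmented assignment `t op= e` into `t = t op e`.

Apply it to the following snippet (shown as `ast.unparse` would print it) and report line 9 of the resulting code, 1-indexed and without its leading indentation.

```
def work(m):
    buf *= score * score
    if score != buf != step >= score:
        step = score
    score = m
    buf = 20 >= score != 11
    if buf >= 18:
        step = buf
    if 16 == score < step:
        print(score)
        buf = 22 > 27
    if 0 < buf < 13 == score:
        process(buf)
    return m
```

Transformed code:
def work(m):
    buf = buf * (score * score)
    if score != buf and buf != step and (step >= score):
        step = score
    score = m
    buf = 20 >= score and score != 11
    if buf >= 18:
        step = buf
    if 16 == score and score < step:
        print(score)
        buf = 22 > 27
    if 0 < buf and buf < 13 and (13 == score):
        process(buf)
    return m

if 16 == score and score < step:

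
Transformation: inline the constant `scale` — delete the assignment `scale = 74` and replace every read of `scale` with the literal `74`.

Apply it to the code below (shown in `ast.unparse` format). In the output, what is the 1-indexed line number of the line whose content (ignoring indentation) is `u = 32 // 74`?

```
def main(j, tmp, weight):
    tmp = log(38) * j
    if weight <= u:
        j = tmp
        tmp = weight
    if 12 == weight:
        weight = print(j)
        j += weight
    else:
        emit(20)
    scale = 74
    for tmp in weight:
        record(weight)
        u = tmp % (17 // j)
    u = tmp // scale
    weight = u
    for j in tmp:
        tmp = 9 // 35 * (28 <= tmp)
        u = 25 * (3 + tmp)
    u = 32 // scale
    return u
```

Transformed code:
def main(j, tmp, weight):
    tmp = log(38) * j
    if weight <= u:
        j = tmp
        tmp = weight
    if 12 == weight:
        weight = print(j)
        j += weight
    else:
        emit(20)
    for tmp in weight:
        record(weight)
        u = tmp % (17 // j)
    u = tmp // 74
    weight = u
    for j in tmp:
        tmp = 9 // 35 * (28 <= tmp)
        u = 25 * (3 + tmp)
    u = 32 // 74
    return u

19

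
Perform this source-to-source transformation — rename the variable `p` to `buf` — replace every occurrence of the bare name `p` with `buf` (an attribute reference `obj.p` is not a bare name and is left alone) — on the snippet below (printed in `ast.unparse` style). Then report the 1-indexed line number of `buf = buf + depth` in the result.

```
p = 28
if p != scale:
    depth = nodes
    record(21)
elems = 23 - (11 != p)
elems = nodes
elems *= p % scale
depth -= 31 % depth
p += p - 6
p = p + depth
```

Transformed code:
buf = 28
if buf != scale:
    depth = nodes
    record(21)
elems = 23 - (11 != buf)
elems = nodes
elems *= buf % scale
depth -= 31 % depth
buf += buf - 6
buf = buf + depth

10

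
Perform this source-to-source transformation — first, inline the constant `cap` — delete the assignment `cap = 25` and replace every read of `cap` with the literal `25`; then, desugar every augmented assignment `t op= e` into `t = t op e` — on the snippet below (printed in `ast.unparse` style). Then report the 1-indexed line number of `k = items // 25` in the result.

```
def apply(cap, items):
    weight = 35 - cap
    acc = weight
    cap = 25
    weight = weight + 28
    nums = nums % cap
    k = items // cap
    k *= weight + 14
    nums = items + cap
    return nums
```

6

Transformed code:
def apply(cap, items):
    weight = 35 - 25
    acc = weight
    weight = weight + 28
    nums = nums % 25
    k = items // 25
    k = k * (weight + 14)
    nums = items + 25
    return nums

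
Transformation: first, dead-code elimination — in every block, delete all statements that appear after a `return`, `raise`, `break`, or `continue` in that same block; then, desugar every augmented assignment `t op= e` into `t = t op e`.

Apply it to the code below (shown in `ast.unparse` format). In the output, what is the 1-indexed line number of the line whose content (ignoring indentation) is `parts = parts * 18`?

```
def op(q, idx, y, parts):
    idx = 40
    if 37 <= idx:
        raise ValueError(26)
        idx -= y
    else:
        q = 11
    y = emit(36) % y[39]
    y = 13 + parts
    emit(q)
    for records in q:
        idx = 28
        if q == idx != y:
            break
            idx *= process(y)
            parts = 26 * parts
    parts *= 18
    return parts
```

Transformed code:
def op(q, idx, y, parts):
    idx = 40
    if 37 <= idx:
        raise ValueError(26)
    else:
        q = 11
    y = emit(36) % y[39]
    y = 13 + parts
    emit(q)
    for records in q:
        idx = 28
        if q == idx != y:
            break
    parts = parts * 18
    return parts

14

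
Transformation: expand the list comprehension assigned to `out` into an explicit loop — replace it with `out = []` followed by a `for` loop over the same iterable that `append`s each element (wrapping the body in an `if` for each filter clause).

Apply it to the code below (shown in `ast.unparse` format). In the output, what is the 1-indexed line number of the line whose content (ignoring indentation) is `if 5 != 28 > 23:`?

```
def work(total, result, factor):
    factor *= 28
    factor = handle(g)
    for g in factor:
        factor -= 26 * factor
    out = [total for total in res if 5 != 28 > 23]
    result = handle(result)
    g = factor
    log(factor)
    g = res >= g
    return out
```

Transformed code:
def work(total, result, factor):
    factor *= 28
    factor = handle(g)
    for g in factor:
        factor -= 26 * factor
    out = []
    for total in res:
        if 5 != 28 > 23:
            out.append(total)
    result = handle(result)
    g = factor
    log(factor)
    g = res >= g
    return out

8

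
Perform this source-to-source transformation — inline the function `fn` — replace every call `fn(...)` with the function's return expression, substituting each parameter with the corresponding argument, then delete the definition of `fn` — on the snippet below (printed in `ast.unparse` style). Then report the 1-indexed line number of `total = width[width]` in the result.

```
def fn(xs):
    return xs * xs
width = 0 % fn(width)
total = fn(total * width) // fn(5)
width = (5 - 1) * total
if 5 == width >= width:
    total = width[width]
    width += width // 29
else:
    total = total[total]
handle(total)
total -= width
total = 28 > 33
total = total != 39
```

Transformed code:
width = 0 % (width * width)
total = total * width * (total * width) // (5 * 5)
width = (5 - 1) * total
if 5 == width >= width:
    total = width[width]
    width += width // 29
else:
    total = total[total]
handle(total)
total -= width
total = 28 > 33
total = total != 39

5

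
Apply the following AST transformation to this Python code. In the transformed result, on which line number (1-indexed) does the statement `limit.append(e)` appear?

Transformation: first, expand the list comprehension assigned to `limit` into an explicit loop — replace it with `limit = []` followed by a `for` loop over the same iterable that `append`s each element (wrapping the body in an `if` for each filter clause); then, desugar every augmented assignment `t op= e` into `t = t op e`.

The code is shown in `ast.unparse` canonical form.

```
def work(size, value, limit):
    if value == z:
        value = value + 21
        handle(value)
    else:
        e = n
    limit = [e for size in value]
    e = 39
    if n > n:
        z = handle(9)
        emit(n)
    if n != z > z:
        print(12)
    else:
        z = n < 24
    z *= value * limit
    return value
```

9

Transformed code:
def work(size, value, limit):
    if value == z:
        value = value + 21
        handle(value)
    else:
        e = n
    limit = []
    for size in value:
        limit.append(e)
    e = 39
    if n > n:
        z = handle(9)
        emit(n)
    if n != z > z:
        print(12)
    else:
        z = n < 24
    z = z * (value * limit)
    return value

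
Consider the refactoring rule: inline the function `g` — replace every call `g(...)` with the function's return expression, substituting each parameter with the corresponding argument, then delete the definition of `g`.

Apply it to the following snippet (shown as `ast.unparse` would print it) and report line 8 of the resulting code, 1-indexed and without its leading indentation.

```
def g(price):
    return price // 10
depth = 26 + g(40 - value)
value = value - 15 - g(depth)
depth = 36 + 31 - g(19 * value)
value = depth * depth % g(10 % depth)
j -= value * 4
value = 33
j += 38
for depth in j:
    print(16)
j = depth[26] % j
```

for depth in j:

Transformed code:
depth = 26 + (40 - value) // 10
value = value - 15 - depth // 10
depth = 36 + 31 - 19 * value // 10
value = depth * depth % (10 % depth // 10)
j -= value * 4
value = 33
j += 38
for depth in j:
    print(16)
j = depth[26] % j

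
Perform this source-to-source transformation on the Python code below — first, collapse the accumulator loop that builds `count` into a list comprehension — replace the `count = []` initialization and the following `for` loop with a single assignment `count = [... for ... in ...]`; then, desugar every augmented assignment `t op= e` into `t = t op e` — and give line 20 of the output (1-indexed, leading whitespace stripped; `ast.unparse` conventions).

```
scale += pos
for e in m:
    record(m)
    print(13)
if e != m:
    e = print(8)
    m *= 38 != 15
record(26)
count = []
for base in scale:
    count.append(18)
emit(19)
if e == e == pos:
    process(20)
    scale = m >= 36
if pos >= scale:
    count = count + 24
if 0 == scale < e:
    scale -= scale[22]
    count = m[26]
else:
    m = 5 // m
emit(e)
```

Transformed code:
scale = scale + pos
for e in m:
    record(m)
    print(13)
if e != m:
    e = print(8)
    m = m * (38 != 15)
record(26)
count = [18 for base in scale]
emit(19)
if e == e == pos:
    process(20)
    scale = m >= 36
if pos >= scale:
    count = count + 24
if 0 == scale < e:
    scale = scale - scale[22]
    count = m[26]
else:
    m = 5 // m
emit(e)

m = 5 // m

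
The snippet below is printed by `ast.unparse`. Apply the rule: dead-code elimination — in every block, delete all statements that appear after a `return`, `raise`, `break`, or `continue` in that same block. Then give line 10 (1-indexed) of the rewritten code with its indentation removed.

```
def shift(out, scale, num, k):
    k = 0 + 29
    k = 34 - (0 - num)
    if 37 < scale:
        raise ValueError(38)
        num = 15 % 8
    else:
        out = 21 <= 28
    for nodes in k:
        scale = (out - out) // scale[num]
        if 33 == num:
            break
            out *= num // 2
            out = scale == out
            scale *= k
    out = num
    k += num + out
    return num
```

Transformed code:
def shift(out, scale, num, k):
    k = 0 + 29
    k = 34 - (0 - num)
    if 37 < scale:
        raise ValueError(38)
    else:
        out = 21 <= 28
    for nodes in k:
        scale = (out - out) // scale[num]
        if 33 == num:
            break
    out = num
    k += num + out
    return num

if 33 == num:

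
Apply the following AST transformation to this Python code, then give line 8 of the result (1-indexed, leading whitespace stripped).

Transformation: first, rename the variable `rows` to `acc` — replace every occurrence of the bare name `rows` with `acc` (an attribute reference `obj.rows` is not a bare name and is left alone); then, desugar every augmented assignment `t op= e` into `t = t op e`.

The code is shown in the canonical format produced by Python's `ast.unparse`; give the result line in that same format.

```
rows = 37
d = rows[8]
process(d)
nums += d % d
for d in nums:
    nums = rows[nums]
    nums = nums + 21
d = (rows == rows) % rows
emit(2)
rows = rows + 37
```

d = (acc == acc) % acc

Transformed code:
acc = 37
d = acc[8]
process(d)
nums = nums + d % d
for d in nums:
    nums = acc[nums]
    nums = nums + 21
d = (acc == acc) % acc
emit(2)
acc = acc + 37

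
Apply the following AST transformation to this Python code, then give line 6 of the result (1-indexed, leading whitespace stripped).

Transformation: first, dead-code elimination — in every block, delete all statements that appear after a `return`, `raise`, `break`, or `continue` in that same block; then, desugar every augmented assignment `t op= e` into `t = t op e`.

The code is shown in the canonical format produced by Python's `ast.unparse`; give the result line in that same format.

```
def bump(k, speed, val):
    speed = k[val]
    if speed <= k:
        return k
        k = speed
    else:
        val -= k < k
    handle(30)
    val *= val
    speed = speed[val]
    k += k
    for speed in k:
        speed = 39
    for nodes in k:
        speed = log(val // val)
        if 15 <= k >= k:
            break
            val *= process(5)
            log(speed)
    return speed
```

Transformed code:
def bump(k, speed, val):
    speed = k[val]
    if speed <= k:
        return k
    else:
        val = val - (k < k)
    handle(30)
    val = val * val
    speed = speed[val]
    k = k + k
    for speed in k:
        speed = 39
    for nodes in k:
        speed = log(val // val)
        if 15 <= k >= k:
            break
    return speed

val = val - (k < k)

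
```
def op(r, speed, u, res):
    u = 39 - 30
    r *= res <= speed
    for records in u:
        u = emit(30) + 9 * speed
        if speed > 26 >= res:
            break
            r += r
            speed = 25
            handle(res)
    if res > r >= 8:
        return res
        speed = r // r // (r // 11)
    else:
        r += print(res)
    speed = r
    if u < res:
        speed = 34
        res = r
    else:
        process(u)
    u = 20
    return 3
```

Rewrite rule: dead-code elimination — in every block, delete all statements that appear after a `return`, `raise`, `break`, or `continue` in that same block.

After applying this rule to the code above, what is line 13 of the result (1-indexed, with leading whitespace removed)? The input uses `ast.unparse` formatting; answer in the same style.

Transformed code:
def op(r, speed, u, res):
    u = 39 - 30
    r *= res <= speed
    for records in u:
        u = emit(30) + 9 * speed
        if speed > 26 >= res:
            break
    if res > r >= 8:
        return res
    else:
        r += print(res)
    speed = r
    if u < res:
        speed = 34
        res = r
    else:
        process(u)
    u = 20
    return 3

if u < res:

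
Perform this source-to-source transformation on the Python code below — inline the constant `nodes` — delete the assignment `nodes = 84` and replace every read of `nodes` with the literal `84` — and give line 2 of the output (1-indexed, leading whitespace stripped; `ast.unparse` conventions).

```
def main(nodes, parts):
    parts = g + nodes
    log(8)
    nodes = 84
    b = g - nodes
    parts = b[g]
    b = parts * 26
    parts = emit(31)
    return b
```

Transformed code:
def main(nodes, parts):
    parts = g + 84
    log(8)
    b = g - 84
    parts = b[g]
    b = parts * 26
    parts = emit(31)
    return b

parts = g + 84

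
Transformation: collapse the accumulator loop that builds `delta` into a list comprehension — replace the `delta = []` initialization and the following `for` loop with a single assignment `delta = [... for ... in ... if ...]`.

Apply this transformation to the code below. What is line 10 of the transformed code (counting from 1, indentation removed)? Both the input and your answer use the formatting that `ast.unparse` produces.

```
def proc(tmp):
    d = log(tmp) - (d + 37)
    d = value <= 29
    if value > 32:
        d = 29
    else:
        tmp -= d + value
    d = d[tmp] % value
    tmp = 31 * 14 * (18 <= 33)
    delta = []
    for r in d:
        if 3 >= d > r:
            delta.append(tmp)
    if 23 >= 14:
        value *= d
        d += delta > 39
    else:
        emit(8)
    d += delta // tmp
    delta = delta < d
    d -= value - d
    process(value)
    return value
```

delta = [tmp for r in d if 3 >= d > r]

Transformed code:
def proc(tmp):
    d = log(tmp) - (d + 37)
    d = value <= 29
    if value > 32:
        d = 29
    else:
        tmp -= d + value
    d = d[tmp] % value
    tmp = 31 * 14 * (18 <= 33)
    delta = [tmp for r in d if 3 >= d > r]
    if 23 >= 14:
        value *= d
        d += delta > 39
    else:
        emit(8)
    d += delta // tmp
    delta = delta < d
    d -= value - d
    process(value)
    return value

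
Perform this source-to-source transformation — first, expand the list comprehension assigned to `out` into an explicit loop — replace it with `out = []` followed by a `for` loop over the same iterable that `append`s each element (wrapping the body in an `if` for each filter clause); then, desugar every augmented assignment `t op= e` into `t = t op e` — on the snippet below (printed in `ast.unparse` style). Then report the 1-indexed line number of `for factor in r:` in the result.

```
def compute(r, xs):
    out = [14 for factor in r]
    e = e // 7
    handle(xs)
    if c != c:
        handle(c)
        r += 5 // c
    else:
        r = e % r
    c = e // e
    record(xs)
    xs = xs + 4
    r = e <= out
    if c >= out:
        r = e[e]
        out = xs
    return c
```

3

Transformed code:
def compute(r, xs):
    out = []
    for factor in r:
        out.append(14)
    e = e // 7
    handle(xs)
    if c != c:
        handle(c)
        r = r + 5 // c
    else:
        r = e % r
    c = e // e
    record(xs)
    xs = xs + 4
    r = e <= out
    if c >= out:
        r = e[e]
        out = xs
    return c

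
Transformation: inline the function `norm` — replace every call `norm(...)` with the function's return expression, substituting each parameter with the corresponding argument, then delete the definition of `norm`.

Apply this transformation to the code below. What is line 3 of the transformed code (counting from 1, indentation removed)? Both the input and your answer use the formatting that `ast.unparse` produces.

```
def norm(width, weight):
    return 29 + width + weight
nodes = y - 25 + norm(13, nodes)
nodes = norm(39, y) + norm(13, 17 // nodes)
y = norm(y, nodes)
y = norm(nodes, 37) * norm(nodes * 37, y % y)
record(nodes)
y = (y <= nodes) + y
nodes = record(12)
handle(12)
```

Transformed code:
nodes = y - 25 + (29 + 13 + nodes)
nodes = 29 + 39 + y + (29 + 13 + 17 // nodes)
y = 29 + y + nodes
y = (29 + nodes + 37) * (29 + nodes * 37 + y % y)
record(nodes)
y = (y <= nodes) + y
nodes = record(12)
handle(12)

y = 29 + y + nodes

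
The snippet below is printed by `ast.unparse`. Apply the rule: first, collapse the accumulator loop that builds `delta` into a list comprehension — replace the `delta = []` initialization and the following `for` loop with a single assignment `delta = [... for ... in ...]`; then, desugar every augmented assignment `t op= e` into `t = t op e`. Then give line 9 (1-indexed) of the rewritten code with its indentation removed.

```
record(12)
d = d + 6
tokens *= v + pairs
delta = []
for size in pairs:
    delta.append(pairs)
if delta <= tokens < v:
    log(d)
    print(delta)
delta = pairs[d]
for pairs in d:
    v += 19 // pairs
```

for pairs in d:

Transformed code:
record(12)
d = d + 6
tokens = tokens * (v + pairs)
delta = [pairs for size in pairs]
if delta <= tokens < v:
    log(d)
    print(delta)
delta = pairs[d]
for pairs in d:
    v = v + 19 // pairs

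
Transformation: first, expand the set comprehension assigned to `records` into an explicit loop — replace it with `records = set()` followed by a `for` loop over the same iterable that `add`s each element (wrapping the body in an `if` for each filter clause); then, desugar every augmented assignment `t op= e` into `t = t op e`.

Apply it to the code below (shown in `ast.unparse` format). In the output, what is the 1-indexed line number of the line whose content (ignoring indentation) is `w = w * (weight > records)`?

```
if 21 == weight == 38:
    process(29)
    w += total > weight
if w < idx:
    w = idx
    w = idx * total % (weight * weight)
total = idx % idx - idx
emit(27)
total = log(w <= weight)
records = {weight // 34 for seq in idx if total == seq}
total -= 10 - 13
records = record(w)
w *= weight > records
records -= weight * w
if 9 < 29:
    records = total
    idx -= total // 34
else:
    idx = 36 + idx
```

Transformed code:
if 21 == weight == 38:
    process(29)
    w = w + (total > weight)
if w < idx:
    w = idx
    w = idx * total % (weight * weight)
total = idx % idx - idx
emit(27)
total = log(w <= weight)
records = set()
for seq in idx:
    if total == seq:
        records.add(weight // 34)
total = total - (10 - 13)
records = record(w)
w = w * (weight > records)
records = records - weight * w
if 9 < 29:
    records = total
    idx = idx - total // 34
else:
    idx = 36 + idx

16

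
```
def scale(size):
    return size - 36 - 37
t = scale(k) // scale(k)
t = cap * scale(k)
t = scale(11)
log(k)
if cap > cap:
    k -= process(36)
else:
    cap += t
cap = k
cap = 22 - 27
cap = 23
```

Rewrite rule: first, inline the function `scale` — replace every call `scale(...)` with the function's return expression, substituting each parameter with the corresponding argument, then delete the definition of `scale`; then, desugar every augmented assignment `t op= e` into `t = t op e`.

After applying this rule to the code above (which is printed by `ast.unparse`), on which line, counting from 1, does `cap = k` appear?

Transformed code:
t = (k - 36 - 37) // (k - 36 - 37)
t = cap * (k - 36 - 37)
t = 11 - 36 - 37
log(k)
if cap > cap:
    k = k - process(36)
else:
    cap = cap + t
cap = k
cap = 22 - 27
cap = 23

9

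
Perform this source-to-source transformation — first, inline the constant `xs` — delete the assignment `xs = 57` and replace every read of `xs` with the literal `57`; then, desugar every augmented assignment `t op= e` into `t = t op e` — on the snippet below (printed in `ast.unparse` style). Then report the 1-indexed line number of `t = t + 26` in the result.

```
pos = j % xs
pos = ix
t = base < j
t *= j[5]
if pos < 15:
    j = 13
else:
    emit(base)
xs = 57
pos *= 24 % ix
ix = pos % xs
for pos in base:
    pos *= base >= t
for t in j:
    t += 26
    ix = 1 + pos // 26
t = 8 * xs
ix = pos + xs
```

Transformed code:
pos = j % 57
pos = ix
t = base < j
t = t * j[5]
if pos < 15:
    j = 13
else:
    emit(base)
pos = pos * (24 % ix)
ix = pos % 57
for pos in base:
    pos = pos * (base >= t)
for t in j:
    t = t + 26
    ix = 1 + pos // 26
t = 8 * 57
ix = pos + 57

14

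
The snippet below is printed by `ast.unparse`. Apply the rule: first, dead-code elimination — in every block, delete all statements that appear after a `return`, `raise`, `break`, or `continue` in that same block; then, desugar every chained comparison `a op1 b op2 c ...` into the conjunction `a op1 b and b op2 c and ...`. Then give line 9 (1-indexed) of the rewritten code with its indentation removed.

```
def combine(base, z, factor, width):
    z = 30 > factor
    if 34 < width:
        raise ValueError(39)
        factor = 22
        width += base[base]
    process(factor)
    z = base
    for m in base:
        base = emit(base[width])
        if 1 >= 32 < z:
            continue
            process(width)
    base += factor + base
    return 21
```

if 1 >= 32 and 32 < z:

Transformed code:
def combine(base, z, factor, width):
    z = 30 > factor
    if 34 < width:
        raise ValueError(39)
    process(factor)
    z = base
    for m in base:
        base = emit(base[width])
        if 1 >= 32 and 32 < z:
            continue
    base += factor + base
    return 21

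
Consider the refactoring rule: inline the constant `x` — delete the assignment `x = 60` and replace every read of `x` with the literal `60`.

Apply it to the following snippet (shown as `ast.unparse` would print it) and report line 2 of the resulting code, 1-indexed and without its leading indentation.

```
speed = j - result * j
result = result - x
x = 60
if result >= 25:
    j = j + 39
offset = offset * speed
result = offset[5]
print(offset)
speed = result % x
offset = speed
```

Transformed code:
speed = j - result * j
result = result - 60
if result >= 25:
    j = j + 39
offset = offset * speed
result = offset[5]
print(offset)
speed = result % 60
offset = speed

result = result - 60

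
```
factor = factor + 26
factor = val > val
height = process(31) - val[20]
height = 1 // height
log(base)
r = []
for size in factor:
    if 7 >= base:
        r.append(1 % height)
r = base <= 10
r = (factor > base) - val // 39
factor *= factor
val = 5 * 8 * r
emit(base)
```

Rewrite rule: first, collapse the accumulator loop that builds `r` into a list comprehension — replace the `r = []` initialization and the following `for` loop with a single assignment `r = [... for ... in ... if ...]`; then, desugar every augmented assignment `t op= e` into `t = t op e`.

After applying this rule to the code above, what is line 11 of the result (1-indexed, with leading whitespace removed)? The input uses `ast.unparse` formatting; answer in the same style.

Transformed code:
factor = factor + 26
factor = val > val
height = process(31) - val[20]
height = 1 // height
log(base)
r = [1 % height for size in factor if 7 >= base]
r = base <= 10
r = (factor > base) - val // 39
factor = factor * factor
val = 5 * 8 * r
emit(base)

emit(base)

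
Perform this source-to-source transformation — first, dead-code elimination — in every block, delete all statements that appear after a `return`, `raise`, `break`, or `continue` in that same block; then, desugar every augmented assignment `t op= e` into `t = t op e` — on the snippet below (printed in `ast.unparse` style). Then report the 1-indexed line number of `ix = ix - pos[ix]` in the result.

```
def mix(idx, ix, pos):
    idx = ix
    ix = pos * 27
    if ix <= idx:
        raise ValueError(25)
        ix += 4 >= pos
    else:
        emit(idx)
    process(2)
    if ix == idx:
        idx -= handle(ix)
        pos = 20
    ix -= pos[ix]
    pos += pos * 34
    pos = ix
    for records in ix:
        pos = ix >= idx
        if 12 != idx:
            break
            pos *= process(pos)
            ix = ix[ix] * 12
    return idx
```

Transformed code:
def mix(idx, ix, pos):
    idx = ix
    ix = pos * 27
    if ix <= idx:
        raise ValueError(25)
    else:
        emit(idx)
    process(2)
    if ix == idx:
        idx = idx - handle(ix)
        pos = 20
    ix = ix - pos[ix]
    pos = pos + pos * 34
    pos = ix
    for records in ix:
        pos = ix >= idx
        if 12 != idx:
            break
    return idx

12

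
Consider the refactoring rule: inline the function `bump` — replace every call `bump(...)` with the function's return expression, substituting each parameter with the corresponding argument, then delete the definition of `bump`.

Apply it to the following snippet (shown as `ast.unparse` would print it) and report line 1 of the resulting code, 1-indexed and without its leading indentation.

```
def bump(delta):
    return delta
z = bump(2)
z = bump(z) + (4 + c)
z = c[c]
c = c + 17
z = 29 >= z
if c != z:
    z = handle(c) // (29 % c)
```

z = 2

Transformed code:
z = 2
z = z + (4 + c)
z = c[c]
c = c + 17
z = 29 >= z
if c != z:
    z = handle(c) // (29 % c)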